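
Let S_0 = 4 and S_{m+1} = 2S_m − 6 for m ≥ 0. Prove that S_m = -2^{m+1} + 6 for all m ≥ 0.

Base case: S_0 = 4, and -2^{0+1} + 6 = -2 + 6 = 4.
Assume S_k = -2^{k+1} + 6 for some k ≥ 0.
Then S_{k+1} = 2S_k − 6 = 2·(-2^{k+1} + 6) − 6 = -2^{k+2} + 12 − 6 = -2^{k+2} + 6.
So the formula holds for k+1, and by induction S_m = -2^{m+1} + 6 for all m ≥ 0.

S_m = -2^{m+1} + 6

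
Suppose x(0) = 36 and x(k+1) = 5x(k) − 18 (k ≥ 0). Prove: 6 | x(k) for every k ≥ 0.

Base case: x(0) = 36 = 6·6, so 6 | x(0).
Assume 6 | x(j), so x(j) = 6t for some integer t.
Then x(j+1) = 5x(j) − 18 = 5·(6t) − 18 = 6(5t − 3), so 6 | x(j+1).
This completes the inductive step, so 6 | x(k) for all k ≥ 0.

6 | x(k)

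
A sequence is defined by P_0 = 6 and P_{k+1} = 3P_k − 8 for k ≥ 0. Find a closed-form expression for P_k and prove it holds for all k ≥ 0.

Claim: P_k = 2·3^k + 4.

Base case: P_0 = 6, and 2·3^0 + 4 = 2 + 4 = 6.
Assume P_j = 2·3^j + 4 for some j ≥ 0.
Then P_{j+1} = 3P_j − 8 = 3·(2·3^j + 4) − 8 = 6·3^j + 12 − 8 = 2·3^{j+1} + 4.
This completes the inductive step, so P_k = 2·3^k + 4 for all k ≥ 0.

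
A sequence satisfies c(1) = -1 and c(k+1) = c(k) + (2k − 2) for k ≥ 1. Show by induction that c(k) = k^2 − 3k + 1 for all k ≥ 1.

Base case: c(1) = -1, and 1^2 − 3·1 + 1 = -1.
Assume c(j) = j^2 − 3j + 1.
Then c(j+1) = c(j) + (2j − 2) = (j^2 − 3j + 1) + (2j − 2) = j^2 − j − 1,
and (j+1)^2 − 3·(j+1) + 1 = j^2 − j − 1.
Hence c(k) = k^2 − 3k + 1 for every k ≥ 1, by induction.

c(k) = k^2 − 3k + 1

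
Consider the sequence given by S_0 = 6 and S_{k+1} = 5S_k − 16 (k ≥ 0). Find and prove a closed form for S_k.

Claim: S_k = 2·5^k + 4.

Base case: S_0 = 6, and 2·5^0 + 4 = 2 + 4 = 6.
Assume S_m = 2·5^m + 4 for some m ≥ 0.
Then S_{m+1} = 5S_m − 16 = 5·(2·5^m + 4) − 16 = 10·5^m + 20 − 16 = 2·5^{m+1} + 4.
Hence S_k = 2·5^k + 4 for every k ≥ 0, by induction.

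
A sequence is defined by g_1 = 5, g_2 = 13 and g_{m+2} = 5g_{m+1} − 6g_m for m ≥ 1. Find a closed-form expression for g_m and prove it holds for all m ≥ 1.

Claim: g_m = 2^m + 3^m.

Base cases: g_1 = 5 and 2^1 + 3^1 = 5; g_2 = 13 and 2^2 + 3^2 = 13.
Assume g_j = 2^j + 3^j for all 1 ≤ j ≤ r, where r ≥ 2.
Then g_{r+1} = 5g_r − 6g_{r−1} = 5·(2^r + 3^r) − 6·(2^{r−1} + 3^{r−1}) = (5·2 − 6)2^{r−1} + (5·3 − 6)3^{r−1} = 4·2^{r−1} + 9·3^{r−1} = 2^{r+1} + 3^{r+1}.
So the formula holds for r+1, and by strong induction g_m = 2^m + 3^m for all m ≥ 1.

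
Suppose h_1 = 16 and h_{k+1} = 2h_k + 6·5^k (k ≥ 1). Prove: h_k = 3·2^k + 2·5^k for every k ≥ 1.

Base case: h_1 = 16, and 3·2^1 + 2·5^1 = 6 + 10 = 16.
Assume h_r = 3·2^r + 2·5^r for some r ≥ 1.
Then h_{r+1} = 2h_r + 6·5^r = 2·(3·2^r + 2·5^r) + 6·5^r = 3·2^{r+1} + 4·5^r + 6·5^r = 3·2^{r+1} + 10·5^r = 3·2^{r+1} + 2·5^{r+1}.
This completes the inductive step, so h_k = 3·2^k + 2·5^k for all k ≥ 1.

h_k = 3·2^k + 2·5^k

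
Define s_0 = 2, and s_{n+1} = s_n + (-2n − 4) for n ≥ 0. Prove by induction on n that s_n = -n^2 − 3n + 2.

Base case: s_0 = 2, and -0^2 − 3·0 + 2 = 2.
Assume s_j = -j^2 − 3j + 2.
Then s_{j+1} = s_j + (-2j − 4) = (-j^2 − 3j + 2) + (-2j − 4) = -j^2 − 5j − 2,
and -(j+1)^2 − 3·(j+1) + 2 = -j^2 − 5j − 2.
By induction, s_n = -n^2 − 3n + 2 for all n ≥ 0.

s_n = -n^2 − 3n + 2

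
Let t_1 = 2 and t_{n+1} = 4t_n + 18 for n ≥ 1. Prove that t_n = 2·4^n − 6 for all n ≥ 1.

Base case: t_1 = 2, and 2·4^1 − 6 = 8 − 6 = 2.
Assume t_m = 2·4^m − 6 for some m ≥ 1.
Then t_{m+1} = 4t_m + 18 = 4·(2·4^m − 6) + 18 = 8·4^m − 24 + 18 = 2·4^{m+1} − 6.
This completes the inductive step, so t_n = 2·4^n − 6 for all n ≥ 1.

t_n = 2·4^n − 6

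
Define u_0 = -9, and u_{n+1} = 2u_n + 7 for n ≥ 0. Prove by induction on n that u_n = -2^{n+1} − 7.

Base case: u_0 = -9, and -2^{0+1} − 7 = -2 − 7 = -9.
Assume u_r = -2^{r+1} − 7 for some r ≥ 0.
Then u_{r+1} = 2u_r + 7 = 2·(-2^{r+1} − 7) + 7 = -2^{r+2} − 14 + 7 = -2^{r+2} − 7.
This completes the inductive step, so u_n = -2^{n+1} − 7 for all n ≥ 0.

u_n = -2^{n+1} − 7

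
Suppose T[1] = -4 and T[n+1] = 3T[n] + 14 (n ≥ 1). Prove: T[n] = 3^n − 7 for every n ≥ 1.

Base case: T[1] = -4, and 3^1 − 7 = 3 − 7 = -4.
Assume T[j] = 3^j − 7 for some j ≥ 1.
Then T[j+1] = 3T[j] + 14 = 3·(3^j − 7) + 14 = 3^{j+1} − 21 + 14 = 3^{j+1} − 7.
By induction, T[n] = 3^n − 7 for all n ≥ 1.

T[n] = 3^n − 7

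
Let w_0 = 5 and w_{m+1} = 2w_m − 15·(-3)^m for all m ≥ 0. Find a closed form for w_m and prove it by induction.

Claim: w_m = 2·2^m + 3·(-3)^m.

Base case: w_0 = 5, and 2·2^0 + 3·(-3)^0 = 2 + 3 = 5.
Assume w_k = 2·2^k + 3·(-3)^k for some k ≥ 0.
Then w_{k+1} = 2w_k − 15·(-3)^k = 2·(2·2^k + 3·(-3)^k) − 15·(-3)^k = 2·2^{k+1} + 6·(-3)^k − 15·(-3)^k = 2·2^{k+1} − 9·(-3)^k = 2·2^{k+1} + 3·(-3)^{k+1}.
This completes the inductive step, so w_m = 2·2^m + 3·(-3)^m for all m ≥ 0.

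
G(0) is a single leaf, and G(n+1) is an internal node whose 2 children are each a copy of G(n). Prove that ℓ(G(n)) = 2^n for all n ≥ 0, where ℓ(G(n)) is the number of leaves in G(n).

Base case: ℓ(G(0)) = 1, and 2^0 = 1.
Assume ℓ(G(m)) = 2^m.
Then ℓ(G(m+1)) = 2·ℓ(G(m)) = 2·2^m = 2^{m+1}.
Hence ℓ(G(n)) = 2^n for every n ≥ 0, by induction.

ℓ(G(n)) = 2^n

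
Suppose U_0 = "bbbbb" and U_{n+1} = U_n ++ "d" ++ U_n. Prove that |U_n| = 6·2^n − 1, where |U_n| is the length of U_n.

Base case: |U_0| = 5, and 6·2^0 − 1 = 5.
Assume |U_m| = 6·2^m − 1.
Then |U_{m+1}| = |U_m| + 1 + |U_m| = 2|U_m| + 1 = 2(6·2^m − 1) + 1 = 6·2^{m+1} − 2 + 1 = 6·2^{m+1} − 1.
By induction, |U_n| = 6·2^n − 1 for all n ≥ 0.

|U_n| = 6·2^n − 1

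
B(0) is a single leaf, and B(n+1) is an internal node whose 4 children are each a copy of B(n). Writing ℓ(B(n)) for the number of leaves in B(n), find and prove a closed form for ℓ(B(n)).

Claim: ℓ(B(n)) = 4^n.

Base case: ℓ(B(0)) = 1, and 4^0 = 1.
Assume ℓ(B(k)) = 4^k.
Then ℓ(B(k+1)) = 4·ℓ(B(k)) = 4·4^k = 4^{k+1}.
So the formula holds for k+1, and by induction ℓ(B(n)) = 4^n for all n ≥ 0.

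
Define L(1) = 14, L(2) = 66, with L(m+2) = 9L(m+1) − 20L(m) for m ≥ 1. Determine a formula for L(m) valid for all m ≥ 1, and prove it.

Claim: L(m) = 4^m + 2·5^m.

Base cases: L(1) = 14 and 4^1 + 2·5^1 = 14; L(2) = 66 and 4^2 + 2·5^2 = 66.
Assume L(i) = 4^i + 2·5^i for all 1 ≤ i ≤ j, where j ≥ 2.
Then L(j+1) = 9L(j) − 20L(j−1) = 9·(4^j + 2·5^j) − 20·(4^{j−1} + 2·5^{j−1}) = (9·4 − 20)4^{j−1} + 2·(9·5 − 20)5^{j−1} = 16·4^{j−1} + 50·5^{j−1} = 4^{j+1} + 2·5^{j+1}.
This completes the inductive step, so L(m) = 4^m + 2·5^m for all m ≥ 1.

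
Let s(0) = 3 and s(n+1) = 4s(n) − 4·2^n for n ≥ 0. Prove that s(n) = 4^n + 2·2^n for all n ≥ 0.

Base case: s(0) = 3, and 4^0 + 2·2^0 = 1 + 2 = 3.
Assume s(k) = 4^k + 2·2^k for some k ≥ 0.
Then s(k+1) = 4s(k) − 4·2^k = 4·(4^k + 2·2^k) − 4·2^k = 4^{k+1} + 8·2^k − 4·2^k = 4^{k+1} + 4·2^k = 4^{k+1} + 2·2^{k+1}.
So the formula holds for k+1, and by induction s(n) = 4^n + 2·2^n for all n ≥ 0.

s(n) = 4^n + 2·2^n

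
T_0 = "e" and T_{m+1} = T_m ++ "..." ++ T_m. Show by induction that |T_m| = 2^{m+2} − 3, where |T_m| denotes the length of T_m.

Base case: |T_0| = 1, and 2^{0+2} − 3 = 1.
Assume |T_k| = 2^{k+2} − 3.
Then |T_{k+1}| = |T_k| + 3 + |T_k| = 2|T_k| + 3 = 2(2^{k+2} − 3) + 3 = 2^{k+3} − 6 + 3 = 2^{k+3} − 3.
So the formula holds for k+1, and by induction |T_m| = 2^{m+2} − 3 for all m ≥ 0.

|T_m| = 2^{m+2} − 3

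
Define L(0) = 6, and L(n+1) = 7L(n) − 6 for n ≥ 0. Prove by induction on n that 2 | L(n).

Base case: L(0) = 6 = 2·3, so 2 | L(0).
Assume 2 | L(k), so L(k) = 2t for some integer t.
Then L(k+1) = 7L(k) − 6 = 7·(2t) − 6 = 2(7t − 3), so 2 | L(k+1).
By induction, 2 | L(n) for all n ≥ 0.

2 | L(n)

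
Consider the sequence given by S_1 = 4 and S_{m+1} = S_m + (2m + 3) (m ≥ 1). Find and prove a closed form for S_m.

Claim: S_m = m^2 + 2m + 1.

Base case: S_1 = 4, and 1^2 + 2·1 + 1 = 4.
Assume S_r = r^2 + 2r + 1.
Then S_{r+1} = S_r + (2r + 3) = (r^2 + 2r + 1) + (2r + 3) = r^2 + 4r + 4,
and (r+1)^2 + 2·(r+1) + 1 = r^2 + 4r + 4.
This completes the inductive step, so S_m = m^2 + 2m + 1 for all m ≥ 1.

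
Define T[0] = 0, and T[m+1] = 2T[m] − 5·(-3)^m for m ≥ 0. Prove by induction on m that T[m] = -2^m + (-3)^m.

Base case: T[0] = 0, and -2^0 + (-3)^0 = -1 + 1 = 0.
Assume T[k] = -2^k + (-3)^k for some k ≥ 0.
Then T[k+1] = 2T[k] − 5·(-3)^k = 2·(-2^k + (-3)^k) − 5·(-3)^k = -2^{k+1} + 2·(-3)^k − 5·(-3)^k = -2^{k+1} − 3·(-3)^k = -2^{k+1} + (-3)^{k+1}.
So the formula holds for k+1, and by induction T[m] = -2^m + (-3)^m for all m ≥ 0.

T[m] = -2^m + (-3)^m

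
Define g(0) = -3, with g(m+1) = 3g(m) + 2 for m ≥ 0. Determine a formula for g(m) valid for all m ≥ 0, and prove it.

Claim: g(m) = -2·3^m − 1.

Base case: g(0) = -3, and -2·3^0 − 1 = -2 − 1 = -3.
Assume g(k) = -2·3^k − 1 for some k ≥ 0.
Then g(k+1) = 3g(k) + 2 = 3·(-2·3^k − 1) + 2 = -6·3^k − 3 + 2 = -2·3^{k+1} − 1.
Hence g(m) = -2·3^m − 1 for every m ≥ 0, by induction.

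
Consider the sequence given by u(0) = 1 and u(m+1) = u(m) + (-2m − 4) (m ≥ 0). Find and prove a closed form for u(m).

Claim: u(m) = -m^2 − 3m + 1.

Base case: u(0) = 1, and -0^2 − 3·0 + 1 = 1.
Assume u(j) = -j^2 − 3j + 1.
Then u(j+1) = u(j) + (-2j − 4) = (-j^2 − 3j + 1) + (-2j − 4) = -j^2 − 5j − 3,
and -(j+1)^2 − 3·(j+1) + 1 = -j^2 − 5j − 3.
This completes the inductive step, so u(m) = -m^2 − 3m + 1 for all m ≥ 0.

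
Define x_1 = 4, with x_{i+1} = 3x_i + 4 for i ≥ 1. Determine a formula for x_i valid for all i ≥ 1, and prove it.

Claim: x_i = 2·3^i − 2.

Base case: x_1 = 4, and 2·3^1 − 2 = 6 − 2 = 4.
Assume x_j = 2·3^j − 2 for some j ≥ 1.
Then x_{j+1} = 3x_j + 4 = 3·(2·3^j − 2) + 4 = 6·3^j − 6 + 4 = 2·3^{j+1} − 2.
By induction, x_i = 2·3^i − 2 for all i ≥ 1.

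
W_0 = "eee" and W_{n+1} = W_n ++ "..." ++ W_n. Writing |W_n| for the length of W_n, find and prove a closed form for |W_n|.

Claim: |W_n| = 6·2^n − 3.

Base case: |W_0| = 3, and 6·2^0 − 3 = 3.
Assume |W_m| = 6·2^m − 3.
Then |W_{m+1}| = |W_m| + 3 + |W_m| = 2|W_m| + 3 = 2(6·2^m − 3) + 3 = 6·2^{m+1} − 6 + 3 = 6·2^{m+1} − 3.
Hence |W_n| = 6·2^n − 3 for every n ≥ 0, by induction.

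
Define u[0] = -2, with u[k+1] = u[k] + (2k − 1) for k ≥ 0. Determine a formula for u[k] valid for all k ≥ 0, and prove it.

Claim: u[k] = k^2 − 2k − 2.

Base case: u[0] = -2, and 0^2 − 2·0 − 2 = -2.
Assume u[j] = j^2 − 2j − 2.
Then u[j+1] = u[j] + (2j − 1) = (j^2 − 2j − 2) + (2j − 1) = j^2 − 3,
and (j+1)^2 − 2·(j+1) − 2 = j^2 − 3.
Hence u[k] = k^2 − 2k − 2 for every k ≥ 0, by induction.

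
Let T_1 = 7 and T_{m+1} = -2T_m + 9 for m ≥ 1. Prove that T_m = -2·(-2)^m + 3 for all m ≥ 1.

Base case: T_1 = 7, and -2·(-2)^1 + 3 = 4 + 3 = 7.
Assume T_j = -2·(-2)^j + 3 for some j ≥ 1.
Then T_{j+1} = -2T_j + 9 = -2·(-2·(-2)^j + 3) + 9 = 4·(-2)^j − 6 + 9 = -2·(-2)^{j+1} + 3.
This completes the inductive step, so T_m = -2·(-2)^m + 3 for all m ≥ 1.

T_m = -2·(-2)^m + 3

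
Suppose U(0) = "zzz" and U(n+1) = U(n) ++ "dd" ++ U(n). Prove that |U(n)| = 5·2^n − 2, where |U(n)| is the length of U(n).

Base case: |U(0)| = 3, and 5·2^0 − 2 = 3.
Assume |U(j)| = 5·2^j − 2.
Then |U(j+1)| = |U(j)| + 2 + |U(j)| = 2|U(j)| + 2 = 2(5·2^j − 2) + 2 = 5·2^{j+1} − 4 + 2 = 5·2^{j+1} − 2.
By induction, |U(n)| = 5·2^n − 2 for all n ≥ 0.

|U(n)| = 5·2^n − 2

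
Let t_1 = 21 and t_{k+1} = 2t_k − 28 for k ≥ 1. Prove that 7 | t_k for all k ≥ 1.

Base case: t_1 = 21 = 7·3, so 7 | t_1.
Assume 7 | t_r, so t_r = 7s for some integer s.
Then t_{r+1} = 2t_r − 28 = 2·(7s) − 28 = 7(2s − 4), so 7 | t_{r+1}.
Hence 7 | t_k for every k ≥ 1, by induction.

7 | t_k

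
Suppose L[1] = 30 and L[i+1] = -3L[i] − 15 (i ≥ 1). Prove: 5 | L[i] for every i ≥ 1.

Base case: L[1] = 30 = 5·6, so 5 | L[1].
Assume 5 | L[r], so L[r] = 5t for some integer t.
Then L[r+1] = -3L[r] − 15 = -3·(5t) − 15 = 5(-3t − 3), so 5 | L[r+1].
This completes the inductive step, so 5 | L[i] for all i ≥ 1.

5 | L[i]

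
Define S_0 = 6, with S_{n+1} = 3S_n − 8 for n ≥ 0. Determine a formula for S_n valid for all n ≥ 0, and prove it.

Claim: S_n = 2·3^n + 4.

Base case: S_0 = 6, and 2·3^0 + 4 = 2 + 4 = 6.
Assume S_j = 2·3^j + 4 for some j ≥ 0.
Then S_{j+1} = 3S_j − 8 = 3·(2·3^j + 4) − 8 = 6·3^j + 12 − 8 = 2·3^{j+1} + 4.
By induction, S_n = 2·3^n + 4 for all n ≥ 0.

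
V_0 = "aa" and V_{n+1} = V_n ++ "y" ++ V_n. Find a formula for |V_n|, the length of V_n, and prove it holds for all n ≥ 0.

Claim: |V_n| = 3·2^n − 1.

Base case: |V_0| = 2, and 3·2^0 − 1 = 2.
Assume |V_k| = 3·2^k − 1.
Then |V_{k+1}| = |V_k| + 1 + |V_k| = 2|V_k| + 1 = 2(3·2^k − 1) + 1 = 3·2^{k+1} − 2 + 1 = 3·2^{k+1} − 1.
This completes the inductive step, so |V_n| = 3·2^n − 1 for all n ≥ 0.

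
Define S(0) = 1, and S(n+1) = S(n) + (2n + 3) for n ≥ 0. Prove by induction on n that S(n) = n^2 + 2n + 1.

Base case: S(0) = 1, and 0^2 + 2·0 + 1 = 1.
Assume S(r) = r^2 + 2r + 1.
Then S(r+1) = S(r) + (2r + 3) = (r^2 + 2r + 1) + (2r + 3) = r^2 + 4r + 4,
and (r+1)^2 + 2·(r+1) + 1 = r^2 + 4r + 4.
Hence S(n) = n^2 + 2n + 1 for every n ≥ 0, by induction.

S(n) = n^2 + 2n + 1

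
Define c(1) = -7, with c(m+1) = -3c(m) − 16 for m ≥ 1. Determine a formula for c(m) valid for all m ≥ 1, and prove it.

Claim: c(m) = (-3)^m − 4.

Base case: c(1) = -7, and (-3)^1 − 4 = -3 − 4 = -7.
Assume c(r) = (-3)^r − 4 for some r ≥ 1.
Then c(r+1) = -3c(r) − 16 = -3·((-3)^r − 4) − 16 = -3·(-3)^r + 12 − 16 = (-3)^{r+1} − 4.
So the formula holds for r+1, and by induction c(m) = (-3)^m − 4 for all m ≥ 1.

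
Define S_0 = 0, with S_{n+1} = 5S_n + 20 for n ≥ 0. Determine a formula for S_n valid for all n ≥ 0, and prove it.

Claim: S_n = 5^{n+1} − 5.

Base case: S_0 = 0, and 5^{0+1} − 5 = 5 − 5 = 0.
Assume S_k = 5^{k+1} − 5 for some k ≥ 0.
Then S_{k+1} = 5S_k + 20 = 5·(5^{k+1} − 5) + 20 = 5^{k+2} − 25 + 20 = 5^{k+2} − 5.
This completes the inductive step, so S_n = 5^{n+1} − 5 for all n ≥ 0.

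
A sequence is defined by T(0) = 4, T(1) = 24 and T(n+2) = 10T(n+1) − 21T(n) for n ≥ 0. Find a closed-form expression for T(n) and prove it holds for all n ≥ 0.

Claim: T(n) = 3·7^n + 3^n.

Base cases: T(0) = 4 and 3·7^0 + 3^0 = 4; T(1) = 24 and 3·7^1 + 3^1 = 24.
Assume T(j) = 3·7^j + 3^j for all 0 ≤ j ≤ k, where k ≥ 1.
Then T(k+1) = 10T(k) − 21T(k−1) = 10·(3·7^k + 3^k) − 21·(3·7^{k−1} + 3^{k−1}) = 3·(10·7 − 21)7^{k−1} + (10·3 − 21)3^{k−1} = 147·7^{k−1} + 9·3^{k−1} = 3·7^{k+1} + 3^{k+1}.
By strong induction, T(n) = 3·7^n + 3^n for all n ≥ 0.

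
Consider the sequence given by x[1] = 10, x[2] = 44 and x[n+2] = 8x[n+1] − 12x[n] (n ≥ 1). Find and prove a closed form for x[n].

Claim: x[n] = 2·2^n + 6^n.

Base cases: x[1] = 10 and 2·2^1 + 6^1 = 10; x[2] = 44 and 2·2^2 + 6^2 = 44.
Assume x[j] = 2·2^j + 6^j for all 1 ≤ j ≤ m, where m ≥ 2.
Then x[m+1] = 8x[m] − 12x[m−1] = 8·(2·2^m + 6^m) − 12·(2·2^{m−1} + 6^{m−1}) = 2·(8·2 − 12)2^{m−1} + (8·6 − 12)6^{m−1} = 8·2^{m−1} + 36·6^{m−1} = 2·2^{m+1} + 6^{m+1}.
This completes the inductive step, so x[n] = 2·2^n + 6^n for all n ≥ 1.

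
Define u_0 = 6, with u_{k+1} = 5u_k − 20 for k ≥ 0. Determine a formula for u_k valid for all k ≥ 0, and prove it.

Claim: u_k = 5^k + 5.

Base case: u_0 = 6, and 5^0 + 5 = 1 + 5 = 6.
Assume u_j = 5^j + 5 for some j ≥ 0.
Then u_{j+1} = 5u_j − 20 = 5·(5^j + 5) − 20 = 5^{j+1} + 25 − 20 = 5^{j+1} + 5.
So the formula holds for j+1, and by induction u_k = 5^k + 5 for all k ≥ 0.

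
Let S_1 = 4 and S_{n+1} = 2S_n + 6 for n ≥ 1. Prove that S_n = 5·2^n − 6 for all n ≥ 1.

Base case: S_1 = 4, and 5·2^1 − 6 = 10 − 6 = 4.
Assume S_j = 5·2^j − 6 for some j ≥ 1.
Then S_{j+1} = 2S_j + 6 = 2·(5·2^j − 6) + 6 = 10·2^j − 12 + 6 = 5·2^{j+1} − 6.
So the formula holds for j+1, and by induction S_n = 5·2^n − 6 for all n ≥ 1.

S_n = 5·2^n − 6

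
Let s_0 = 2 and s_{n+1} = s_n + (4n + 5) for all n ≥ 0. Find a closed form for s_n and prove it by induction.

Claim: s_n = 2n^2 + 3n + 2.

Base case: s_0 = 2, and 2·0^2 + 3·0 + 2 = 2.
Assume s_j = 2j^2 + 3j + 2.
Then s_{j+1} = s_j + (4j + 5) = (2j^2 + 3j + 2) + (4j + 5) = 2j^2 + 7j + 7,
and 2·(j+1)^2 + 3·(j+1) + 2 = 2j^2 + 7j + 7.
This completes the inductive step, so s_n = 2n^2 + 3n + 2 for all n ≥ 0.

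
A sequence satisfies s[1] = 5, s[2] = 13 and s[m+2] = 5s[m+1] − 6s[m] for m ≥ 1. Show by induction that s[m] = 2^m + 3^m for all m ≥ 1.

Base cases: s[1] = 5 and 2^1 + 3^1 = 5; s[2] = 13 and 2^2 + 3^2 = 13.
Assume s[j] = 2^j + 3^j for all 1 ≤ j ≤ k, where k ≥ 2.
Then s[k+1] = 5s[k] − 6s[k−1] = 5·(2^k + 3^k) − 6·(2^{k−1} + 3^{k−1}) = (5·2 − 6)2^{k−1} + (5·3 − 6)3^{k−1} = 4·2^{k−1} + 9·3^{k−1} = 2^{k+1} + 3^{k+1}.
This completes the inductive step, so s[m] = 2^m + 3^m for all m ≥ 1.

s[m] = 2^m + 3^m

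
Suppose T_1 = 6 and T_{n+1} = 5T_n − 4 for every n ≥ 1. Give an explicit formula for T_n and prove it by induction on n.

Claim: T_n = 5^n + 1.

Base case: T_1 = 6, and 5^1 + 1 = 5 + 1 = 6.
Assume T_m = 5^m + 1 for some m ≥ 1.
Then T_{m+1} = 5T_m − 4 = 5·(5^m + 1) − 4 = 5^{m+1} + 5 − 4 = 5^{m+1} + 1.
So the formula holds for m+1, and by induction T_n = 5^n + 1 for all n ≥ 1.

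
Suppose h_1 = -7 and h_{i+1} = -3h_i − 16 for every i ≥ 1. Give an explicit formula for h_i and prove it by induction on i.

Claim: h_i = (-3)^i − 4.

Base case: h_1 = -7, and (-3)^1 − 4 = -3 − 4 = -7.
Assume h_k = (-3)^k − 4 for some k ≥ 1.
Then h_{k+1} = -3h_k − 16 = -3·((-3)^k − 4) − 16 = -3·(-3)^k + 12 − 16 = (-3)^{k+1} − 4.
This completes the inductive step, so h_i = (-3)^i − 4 for all i ≥ 1.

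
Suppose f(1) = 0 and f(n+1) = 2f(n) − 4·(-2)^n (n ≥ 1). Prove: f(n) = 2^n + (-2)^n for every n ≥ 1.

Base case: f(1) = 0, and 2^1 + (-2)^1 = 2 − 2 = 0.
Assume f(j) = 2^j + (-2)^j for some j ≥ 1.
Then f(j+1) = 2f(j) − 4·(-2)^j = 2·(2^j + (-2)^j) − 4·(-2)^j = 2^{j+1} + 2·(-2)^j − 4·(-2)^j = 2^{j+1} − 2·(-2)^j = 2^{j+1} + (-2)^{j+1}.
This completes the inductive step, so f(n) = 2^n + (-2)^n for all n ≥ 1.

f(n) = 2^n + (-2)^n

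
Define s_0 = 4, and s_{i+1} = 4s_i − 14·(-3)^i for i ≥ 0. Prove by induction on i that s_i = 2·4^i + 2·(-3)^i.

Base case: s_0 = 4, and 2·4^0 + 2·(-3)^0 = 2 + 2 = 4.
Assume s_m = 2·4^m + 2·(-3)^m for some m ≥ 0.
Then s_{m+1} = 4s_m − 14·(-3)^m = 4·(2·4^m + 2·(-3)^m) − 14·(-3)^m = 2·4^{m+1} + 8·(-3)^m − 14·(-3)^m = 2·4^{m+1} − 6·(-3)^m = 2·4^{m+1} + 2·(-3)^{m+1}.
This completes the inductive step, so s_i = 2·4^i + 2·(-3)^i for all i ≥ 0.

s_i = 2·4^i + 2·(-3)^i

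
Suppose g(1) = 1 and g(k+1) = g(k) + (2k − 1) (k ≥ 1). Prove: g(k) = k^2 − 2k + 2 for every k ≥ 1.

Base case: g(1) = 1, and 1^2 − 2·1 + 2 = 1.
Assume g(j) = j^2 − 2j + 2.
Then g(j+1) = g(j) + (2j − 1) = (j^2 − 2j + 2) + (2j − 1) = j^2 + 1,
and (j+1)^2 − 2·(j+1) + 2 = j^2 + 1.
This completes the inductive step, so g(k) = k^2 − 2k + 2 for all k ≥ 1.

g(k) = k^2 − 2k + 2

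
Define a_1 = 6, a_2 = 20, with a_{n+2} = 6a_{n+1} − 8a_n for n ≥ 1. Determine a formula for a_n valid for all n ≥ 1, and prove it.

Claim: a_n = 4^n + 2^n.

Base cases: a_1 = 6 and 4^1 + 2^1 = 6; a_2 = 20 and 4^2 + 2^2 = 20.
Assume a_j = 4^j + 2^j for all 1 ≤ j ≤ m, where m ≥ 2.
Then a_{m+1} = 6a_m − 8a_{m−1} = 6·(4^m + 2^m) − 8·(4^{m−1} + 2^{m−1}) = (6·4 − 8)4^{m−1} + (6·2 − 8)2^{m−1} = 16·4^{m−1} + 4·2^{m−1} = 4^{m+1} + 2^{m+1}.
This completes the inductive step, so a_n = 4^n + 2^n for all n ≥ 1.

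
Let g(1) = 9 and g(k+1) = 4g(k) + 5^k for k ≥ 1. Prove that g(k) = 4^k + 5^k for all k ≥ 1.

Base case: g(1) = 9, and 4^1 + 5^1 = 4 + 5 = 9.
Assume g(j) = 4^j + 5^j for some j ≥ 1.
Then g(j+1) = 4g(j) + 5^j = 4·(4^j + 5^j) + 5^j = 4^{j+1} + 4·5^j + 5^j = 4^{j+1} + 5·5^j = 4^{j+1} + 5^{j+1}.
This completes the inductive step, so g(k) = 4^k + 5^k for all k ≥ 1.

g(k) = 4^k + 5^k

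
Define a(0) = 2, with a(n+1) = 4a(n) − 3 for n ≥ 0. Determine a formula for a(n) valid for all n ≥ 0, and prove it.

Claim: a(n) = 4^n + 1.

Base case: a(0) = 2, and 4^0 + 1 = 1 + 1 = 2.
Assume a(k) = 4^k + 1 for some k ≥ 0.
Then a(k+1) = 4a(k) − 3 = 4·(4^k + 1) − 3 = 4^{k+1} + 4 − 3 = 4^{k+1} + 1.
Hence a(n) = 4^n + 1 for every n ≥ 0, by induction.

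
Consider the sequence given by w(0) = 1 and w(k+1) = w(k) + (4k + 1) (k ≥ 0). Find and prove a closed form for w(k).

Claim: w(k) = 2k^2 − k + 1.

Base case: w(0) = 1, and 2·0^2 − 0 + 1 = 1.
Assume w(j) = 2j^2 − j + 1.
Then w(j+1) = w(j) + (4j + 1) = (2j^2 − j + 1) + (4j + 1) = 2j^2 + 3j + 2,
and 2·(j+1)^2 − (j+1) + 1 = 2j^2 + 3j + 2.
This completes the inductive step, so w(k) = 2k^2 − k + 1 for all k ≥ 0.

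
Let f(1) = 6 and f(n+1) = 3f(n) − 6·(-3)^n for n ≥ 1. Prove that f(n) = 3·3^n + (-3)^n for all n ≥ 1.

Base case: f(1) = 6, and 3·3^1 + (-3)^1 = 9 − 3 = 6.
Assume f(m) = 3·3^m + (-3)^m for some m ≥ 1.
Then f(m+1) = 3f(m) − 6·(-3)^m = 3·(3·3^m + (-3)^m) − 6·(-3)^m = 3·3^{m+1} + 3·(-3)^m − 6·(-3)^m = 3·3^{m+1} − 3·(-3)^m = 3·3^{m+1} + (-3)^{m+1}.
Hence f(n) = 3·3^n + (-3)^n for every n ≥ 1, by induction.

f(n) = 3·3^n + (-3)^n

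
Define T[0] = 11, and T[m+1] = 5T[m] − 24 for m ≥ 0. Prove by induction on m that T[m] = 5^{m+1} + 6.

Base case: T[0] = 11, and 5^{0+1} + 6 = 5 + 6 = 11.
Assume T[k] = 5^{k+1} + 6 for some k ≥ 0.
Then T[k+1] = 5T[k] − 24 = 5·(5^{k+1} + 6) − 24 = 5^{k+2} + 30 − 24 = 5^{k+2} + 6.
So the formula holds for k+1, and by induction T[m] = 5^{m+1} + 6 for all m ≥ 0.

T[m] = 5^{m+1} + 6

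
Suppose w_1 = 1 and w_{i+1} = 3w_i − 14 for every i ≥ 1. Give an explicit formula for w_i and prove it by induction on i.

Claim: w_i = -2·3^i + 7.

Base case: w_1 = 1, and -2·3^1 + 7 = -6 + 7 = 1.
Assume w_k = -2·3^k + 7 for some k ≥ 1.
Then w_{k+1} = 3w_k − 14 = 3·(-2·3^k + 7) − 14 = -6·3^k + 21 − 14 = -2·3^{k+1} + 7.
Hence w_i = -2·3^i + 7 for every i ≥ 1, by induction.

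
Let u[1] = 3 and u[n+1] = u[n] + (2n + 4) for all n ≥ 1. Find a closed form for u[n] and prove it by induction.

Claim: u[n] = n^2 + 3n − 1.

Base case: u[1] = 3, and 1^2 + 3·1 − 1 = 3.
Assume u[m] = m^2 + 3m − 1.
Then u[m+1] = u[m] + (2m + 4) = (m^2 + 3m − 1) + (2m + 4) = m^2 + 5m + 3,
and (m+1)^2 + 3·(m+1) − 1 = m^2 + 5m + 3.
Hence u[n] = n^2 + 3n − 1 for every n ≥ 1, by induction.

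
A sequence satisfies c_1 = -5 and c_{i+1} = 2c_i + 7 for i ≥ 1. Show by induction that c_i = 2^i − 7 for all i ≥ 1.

Base case: c_1 = -5, and 2^1 − 7 = 2 − 7 = -5.
Assume c_j = 2^j − 7 for some j ≥ 1.
Then c_{j+1} = 2c_j + 7 = 2·(2^j − 7) + 7 = 2^{j+1} − 14 + 7 = 2^{j+1} − 7.
This completes the inductive step, so c_i = 2^i − 7 for all i ≥ 1.

c_i = 2^i − 7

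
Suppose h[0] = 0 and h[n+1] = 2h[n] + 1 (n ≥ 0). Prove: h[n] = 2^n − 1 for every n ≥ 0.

Base case: h[0] = 0, and 2^0 − 1 = 1 − 1 = 0.
Assume h[r] = 2^r − 1 for some r ≥ 0.
Then h[r+1] = 2h[r] + 1 = 2·(2^r − 1) + 1 = 2^{r+1} − 2 + 1 = 2^{r+1} − 1.
Hence h[n] = 2^n − 1 for every n ≥ 0, by induction.

h[n] = 2^n − 1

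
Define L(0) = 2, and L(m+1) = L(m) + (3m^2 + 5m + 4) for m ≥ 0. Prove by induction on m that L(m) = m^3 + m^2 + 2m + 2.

Base case: L(0) = 2, and 0^3 + 0^2 + 2·0 + 2 = 2.
Assume L(r) = r^3 + r^2 + 2r + 2.
Then L(r+1) = L(r) + (3r^2 + 5r + 4) = (r^3 + r^2 + 2r + 2) + (3r^2 + 5r + 4) = r^3 + 4r^2 + 7r + 6,
and (r+1)^3 + (r+1)^2 + 2·(r+1) + 2 = r^3 + 4r^2 + 7r + 6.
By induction, L(m) = m^3 + m^2 + 2m + 2 for all m ≥ 0.

L(m) = m^3 + m^2 + 2m + 2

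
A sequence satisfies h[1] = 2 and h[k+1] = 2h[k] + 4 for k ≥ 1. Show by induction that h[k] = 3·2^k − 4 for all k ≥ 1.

Base case: h[1] = 2, and 3·2^1 − 4 = 6 − 4 = 2.
Assume h[m] = 3·2^m − 4 for some m ≥ 1.
Then h[m+1] = 2h[m] + 4 = 2·(3·2^m − 4) + 4 = 6·2^m − 8 + 4 = 3·2^{m+1} − 4.
By induction, h[k] = 3·2^k − 4 for all k ≥ 1.

h[k] = 3·2^k − 4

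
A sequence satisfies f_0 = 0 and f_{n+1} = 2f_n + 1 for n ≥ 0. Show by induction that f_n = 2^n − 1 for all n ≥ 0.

Base case: f_0 = 0, and 2^0 − 1 = 1 − 1 = 0.
Assume f_m = 2^m − 1 for some m ≥ 0.
Then f_{m+1} = 2f_m + 1 = 2·(2^m − 1) + 1 = 2^{m+1} − 2 + 1 = 2^{m+1} − 1.
This completes the inductive step, so f_n = 2^n − 1 for all n ≥ 0.

f_n = 2^n − 1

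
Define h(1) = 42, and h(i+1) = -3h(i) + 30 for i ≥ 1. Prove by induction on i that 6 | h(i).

Base case: h(1) = 42 = 6·7, so 6 | h(1).
Assume 6 | h(r), so h(r) = 6t for some integer t.
Then h(r+1) = -3h(r) + 30 = -3·(6t) + 30 = 6(-3t + 5), so 6 | h(r+1).
Hence 6 | h(i) for every i ≥ 1, by induction.

6 | h(i)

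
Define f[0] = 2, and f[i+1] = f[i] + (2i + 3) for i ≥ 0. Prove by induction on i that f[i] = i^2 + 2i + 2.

Base case: f[0] = 2, and 0^2 + 2·0 + 2 = 2.
Assume f[j] = j^2 + 2j + 2.
Then f[j+1] = f[j] + (2j + 3) = (j^2 + 2j + 2) + (2j + 3) = j^2 + 4j + 5,
and (j+1)^2 + 2·(j+1) + 2 = j^2 + 4j + 5.
By induction, f[i] = i^2 + 2i + 2 for all i ≥ 0.

f[i] = i^2 + 2i + 2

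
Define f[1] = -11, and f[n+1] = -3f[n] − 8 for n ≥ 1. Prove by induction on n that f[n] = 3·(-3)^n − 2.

Base case: f[1] = -11, and 3·(-3)^1 − 2 = -9 − 2 = -11.
Assume f[r] = 3·(-3)^r − 2 for some r ≥ 1.
Then f[r+1] = -3f[r] − 8 = -3·(3·(-3)^r − 2) − 8 = -9·(-3)^r + 6 − 8 = 3·(-3)^{r+1} − 2.
Hence f[n] = 3·(-3)^n − 2 for every n ≥ 1, by induction.

f[n] = 3·(-3)^n − 2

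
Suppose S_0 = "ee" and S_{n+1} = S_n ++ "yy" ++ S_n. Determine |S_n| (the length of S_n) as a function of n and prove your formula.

Claim: |S_n| = 2^{n+2} − 2.

Base case: |S_0| = 2, and 2^{0+2} − 2 = 2.
Assume |S_j| = 2^{j+2} − 2.
Then |S_{j+1}| = |S_j| + 2 + |S_j| = 2|S_j| + 2 = 2(2^{j+2} − 2) + 2 = 2^{j+3} − 4 + 2 = 2^{j+3} − 2.
Hence |S_n| = 2^{n+2} − 2 for every n ≥ 0, by induction.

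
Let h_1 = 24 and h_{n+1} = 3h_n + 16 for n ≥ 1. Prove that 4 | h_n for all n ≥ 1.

Base case: h_1 = 24 = 4·6, so 4 | h_1.
Assume 4 | h_m, so h_m = 4t for some integer t.
Then h_{m+1} = 3h_m + 16 = 3·(4t) + 16 = 4(3t + 4), so 4 | h_{m+1}.
Hence 4 | h_n for every n ≥ 1, by induction.

4 | h_n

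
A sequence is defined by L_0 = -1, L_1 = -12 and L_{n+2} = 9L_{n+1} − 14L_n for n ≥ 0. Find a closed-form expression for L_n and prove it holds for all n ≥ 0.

Claim: L_n = 2^n − 2·7^n.

Base cases: L_0 = -1 and 2^0 − 2·7^0 = -1; L_1 = -12 and 2^1 − 2·7^1 = -12.
Assume L_j = 2^j − 2·7^j for all 0 ≤ j ≤ m, where m ≥ 1.
Then L_{m+1} = 9L_m − 14L_{m−1} = 9·(2^m − 2·7^m) − 14·(2^{m−1} − 2·7^{m−1}) = (9·2 − 14)2^{m−1} − 2·(9·7 − 14)7^{m−1} = 4·2^{m−1} − 98·7^{m−1} = 2^{m+1} − 2·7^{m+1}.
This completes the inductive step, so L_n = 2^n − 2·7^n for all n ≥ 0.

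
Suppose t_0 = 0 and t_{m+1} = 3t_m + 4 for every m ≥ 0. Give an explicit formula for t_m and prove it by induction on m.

Claim: t_m = 2·3^m − 2.

Base case: t_0 = 0, and 2·3^0 − 2 = 2 − 2 = 0.
Assume t_r = 2·3^r − 2 for some r ≥ 0.
Then t_{r+1} = 3t_r + 4 = 3·(2·3^r − 2) + 4 = 6·3^r − 6 + 4 = 2·3^{r+1} − 2.
By induction, t_m = 2·3^m − 2 for all m ≥ 0.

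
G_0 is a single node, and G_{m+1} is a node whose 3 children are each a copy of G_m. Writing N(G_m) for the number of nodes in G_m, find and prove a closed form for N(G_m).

Claim: N(G_m) = (3^{m+1} − 1)/2.

Base case: N(G_0) = 1, and (3^{0+1} − 1)/2 = 1.
Assume N(G_k) = (3^{k+1} − 1)/2.
Then N(G_{k+1}) = 1 + 3N(G_k) = 1 + 3·(3^{k+1} − 1)/2 = 1 + (3^{k+2} − 3)/2 = (2 + 3^{k+2} − 3)/2 = (3^{k+2} − 1)/2.
By induction, N(G_m) = (3^{m+1} − 1)/2 for all m ≥ 0.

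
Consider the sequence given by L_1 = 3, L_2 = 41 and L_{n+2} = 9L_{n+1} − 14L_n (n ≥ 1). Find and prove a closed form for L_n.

Claim: L_n = 7^n − 2·2^n.

Base cases: L_1 = 3 and 7^1 − 2·2^1 = 3; L_2 = 41 and 7^2 − 2·2^2 = 41.
Assume L_j = 7^j − 2·2^j for all 1 ≤ j ≤ m, where m ≥ 2.
Then L_{m+1} = 9L_m − 14L_{m−1} = 9·(7^m − 2·2^m) − 14·(7^{m−1} − 2·2^{m−1}) = (9·7 − 14)7^{m−1} − 2·(9·2 − 14)2^{m−1} = 49·7^{m−1} − 8·2^{m−1} = 7^{m+1} − 2·2^{m+1}.
Hence L_n = 7^n − 2·2^n for every n ≥ 1, by strong induction.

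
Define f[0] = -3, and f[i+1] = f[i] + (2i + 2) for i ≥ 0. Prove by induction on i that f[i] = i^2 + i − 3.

Base case: f[0] = -3, and 0^2 + 0 − 3 = -3.
Assume f[k] = k^2 + k − 3.
Then f[k+1] = f[k] + (2k + 2) = (k^2 + k − 3) + (2k + 2) = k^2 + 3k − 1,
and (k+1)^2 + (k+1) − 3 = k^2 + 3k − 1.
By induction, f[i] = i^2 + i − 3 for all i ≥ 0.

f[i] = i^2 + i − 3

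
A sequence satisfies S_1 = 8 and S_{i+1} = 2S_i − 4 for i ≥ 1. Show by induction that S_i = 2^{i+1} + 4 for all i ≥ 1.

Base case: S_1 = 8, and 2^{1+1} + 4 = 4 + 4 = 8.
Assume S_k = 2^{k+1} + 4 for some k ≥ 1.
Then S_{k+1} = 2S_k − 4 = 2·(2^{k+1} + 4) − 4 = 2^{k+2} + 8 − 4 = 2^{k+2} + 4.
So the formula holds for k+1, and by induction S_i = 2^{i+1} + 4 for all i ≥ 1.

S_i = 2^{i+1} + 4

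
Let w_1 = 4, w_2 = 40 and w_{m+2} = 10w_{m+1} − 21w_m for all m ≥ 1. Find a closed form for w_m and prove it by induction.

Claim: w_m = 7^m − 3^m.

Base cases: w_1 = 4 and 7^1 − 3^1 = 4; w_2 = 40 and 7^2 − 3^2 = 40.
Assume w_j = 7^j − 3^j for all 1 ≤ j ≤ k, where k ≥ 2.
Then w_{k+1} = 10w_k − 21w_{k−1} = 10·(7^k − 3^k) − 21·(7^{k−1} − 3^{k−1}) = (10·7 − 21)7^{k−1} − (10·3 − 21)3^{k−1} = 49·7^{k−1} − 9·3^{k−1} = 7^{k+1} − 3^{k+1}.
Hence w_m = 7^m − 3^m for every m ≥ 1, by strong induction.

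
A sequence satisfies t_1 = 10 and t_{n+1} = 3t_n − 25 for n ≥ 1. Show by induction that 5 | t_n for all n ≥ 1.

Base case: t_1 = 10 = 5·2, so 5 | t_1.
Assume 5 | t_m, so t_m = 5s for some integer s.
Then t_{m+1} = 3t_m − 25 = 3·(5s) − 25 = 5(3s − 5), so 5 | t_{m+1}.
Hence 5 | t_n for every n ≥ 1, by induction.

5 | t_n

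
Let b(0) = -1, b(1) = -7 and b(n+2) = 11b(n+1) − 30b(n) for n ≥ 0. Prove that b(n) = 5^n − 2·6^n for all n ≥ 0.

Base cases: b(0) = -1 and 5^0 − 2·6^0 = -1; b(1) = -7 and 5^1 − 2·6^1 = -7.
Assume b(j) = 5^j − 2·6^j for all 0 ≤ j ≤ k, where k ≥ 1.
Then b(k+1) = 11b(k) − 30b(k−1) = 11·(5^k − 2·6^k) − 30·(5^{k−1} − 2·6^{k−1}) = (11·5 − 30)5^{k−1} − 2·(11·6 − 30)6^{k−1} = 25·5^{k−1} − 72·6^{k−1} = 5^{k+1} − 2·6^{k+1}.
This completes the inductive step, so b(n) = 5^n − 2·6^n for all n ≥ 0.

b(n) = 5^n − 2·6^n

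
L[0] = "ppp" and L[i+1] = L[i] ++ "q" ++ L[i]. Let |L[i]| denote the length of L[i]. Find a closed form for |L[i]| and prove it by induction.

Claim: |L[i]| = 2^{i+2} − 1.

Base case: |L[0]| = 3, and 2^{0+2} − 1 = 3.
Assume |L[m]| = 2^{m+2} − 1.
Then |L[m+1]| = |L[m]| + 1 + |L[m]| = 2|L[m]| + 1 = 2(2^{m+2} − 1) + 1 = 2^{m+3} − 2 + 1 = 2^{m+3} − 1.
So the formula holds for m+1, and by induction |L[i]| = 2^{i+2} − 1 for all i ≥ 0.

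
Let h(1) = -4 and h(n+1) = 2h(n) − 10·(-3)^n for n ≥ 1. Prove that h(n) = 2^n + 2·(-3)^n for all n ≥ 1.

Base case: h(1) = -4, and 2^1 + 2·(-3)^1 = 2 − 6 = -4.
Assume h(k) = 2^k + 2·(-3)^k for some k ≥ 1.
Then h(k+1) = 2h(k) − 10·(-3)^k = 2·(2^k + 2·(-3)^k) − 10·(-3)^k = 2^{k+1} + 4·(-3)^k − 10·(-3)^k = 2^{k+1} − 6·(-3)^k = 2^{k+1} + 2·(-3)^{k+1}.
By induction, h(n) = 2^n + 2·(-3)^n for all n ≥ 1.

h(n) = 2^n + 2·(-3)^n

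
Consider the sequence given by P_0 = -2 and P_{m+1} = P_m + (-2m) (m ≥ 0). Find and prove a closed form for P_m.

Claim: P_m = -m^2 + m − 2.

Base case: P_0 = -2, and -0^2 + 0 − 2 = -2.
Assume P_j = -j^2 + j − 2.
Then P_{j+1} = P_j + (-2j) = (-j^2 + j − 2) + (-2j) = -j^2 − j − 2,
and -(j+1)^2 + (j+1) − 2 = -j^2 − j − 2.
Hence P_m = -m^2 + m − 2 for every m ≥ 0, by induction.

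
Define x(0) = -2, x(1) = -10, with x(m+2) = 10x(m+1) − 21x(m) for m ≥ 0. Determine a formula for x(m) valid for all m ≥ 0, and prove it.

Claim: x(m) = -3^m − 7^m.

Base cases: x(0) = -2 and -3^0 − 7^0 = -2; x(1) = -10 and -3^1 − 7^1 = -10.
Assume x(j) = -3^j − 7^j for all 0 ≤ j ≤ r, where r ≥ 1.
Then x(r+1) = 10x(r) − 21x(r−1) = 10·(-3^r − 7^r) − 21·(-3^{r−1} − 7^{r−1}) = -(10·3 − 21)3^{r−1} − (10·7 − 21)7^{r−1} = -9·3^{r−1} − 49·7^{r−1} = -3^{r+1} − 7^{r+1}.
Hence x(m) = -3^m − 7^m for every m ≥ 0, by strong induction.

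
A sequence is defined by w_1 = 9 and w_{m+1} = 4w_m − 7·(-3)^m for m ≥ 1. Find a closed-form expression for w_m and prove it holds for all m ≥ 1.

Claim: w_m = 3·4^m + (-3)^m.

Base case: w_1 = 9, and 3·4^1 + (-3)^1 = 12 − 3 = 9.
Assume w_r = 3·4^r + (-3)^r for some r ≥ 1.
Then w_{r+1} = 4w_r − 7·(-3)^r = 4·(3·4^r + (-3)^r) − 7·(-3)^r = 3·4^{r+1} + 4·(-3)^r − 7·(-3)^r = 3·4^{r+1} − 3·(-3)^r = 3·4^{r+1} + (-3)^{r+1}.
So the formula holds for r+1, and by induction w_m = 3·4^m + (-3)^m for all m ≥ 1.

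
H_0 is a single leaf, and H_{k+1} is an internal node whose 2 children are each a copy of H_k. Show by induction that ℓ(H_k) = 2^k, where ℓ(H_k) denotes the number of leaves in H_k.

Base case: ℓ(H_0) = 1, and 2^0 = 1.
Assume ℓ(H_r) = 2^r.
Then ℓ(H_{r+1}) = 2·ℓ(H_r) = 2·2^r = 2^{r+1}.
So the formula holds for r+1, and by induction ℓ(H_k) = 2^k for all k ≥ 0.

ℓ(H_k) = 2^k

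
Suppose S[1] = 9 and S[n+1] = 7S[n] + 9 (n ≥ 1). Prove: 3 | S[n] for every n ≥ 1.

Base case: S[1] = 9 = 3·3, so 3 | S[1].
Assume 3 | S[k], so S[k] = 3t for some integer t.
Then S[k+1] = 7S[k] + 9 = 7·(3t) + 9 = 3(7t + 3), so 3 | S[k+1].
By induction, 3 | S[n] for all n ≥ 1.

3 | S[n]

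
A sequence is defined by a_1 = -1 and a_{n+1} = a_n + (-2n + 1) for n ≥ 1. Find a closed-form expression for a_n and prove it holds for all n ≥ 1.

Claim: a_n = -n^2 + 2n − 2.

Base case: a_1 = -1, and -1^2 + 2·1 − 2 = -1.
Assume a_m = -m^2 + 2m − 2.
Then a_{m+1} = a_m + (-2m + 1) = (-m^2 + 2m − 2) + (-2m + 1) = -m^2 − 1,
and -(m+1)^2 + 2·(m+1) − 2 = -m^2 − 1.
By induction, a_n = -n^2 + 2n − 2 for all n ≥ 1.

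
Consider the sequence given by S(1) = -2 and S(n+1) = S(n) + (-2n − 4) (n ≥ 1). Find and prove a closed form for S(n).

Claim: S(n) = -n^2 − 3n + 2.

Base case: S(1) = -2, and -1^2 − 3·1 + 2 = -2.
Assume S(j) = -j^2 − 3j + 2.
Then S(j+1) = S(j) + (-2j − 4) = (-j^2 − 3j + 2) + (-2j − 4) = -j^2 − 5j − 2,
and -(j+1)^2 − 3·(j+1) + 2 = -j^2 − 5j − 2.
By induction, S(n) = -n^2 − 3n + 2 for all n ≥ 1.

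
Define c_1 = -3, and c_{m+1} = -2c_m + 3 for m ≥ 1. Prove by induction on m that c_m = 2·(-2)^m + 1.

Base case: c_1 = -3, and 2·(-2)^1 + 1 = -4 + 1 = -3.
Assume c_r = 2·(-2)^r + 1 for some r ≥ 1.
Then c_{r+1} = -2c_r + 3 = -2·(2·(-2)^r + 1) + 3 = -4·(-2)^r − 2 + 3 = 2·(-2)^{r+1} + 1.
So the formula holds for r+1, and by induction c_m = 2·(-2)^m + 1 for all m ≥ 1.

c_m = 2·(-2)^m + 1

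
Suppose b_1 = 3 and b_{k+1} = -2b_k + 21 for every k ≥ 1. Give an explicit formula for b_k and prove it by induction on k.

Claim: b_k = 2·(-2)^k + 7.

Base case: b_1 = 3, and 2·(-2)^1 + 7 = -4 + 7 = 3.
Assume b_j = 2·(-2)^j + 7 for some j ≥ 1.
Then b_{j+1} = -2b_j + 21 = -2·(2·(-2)^j + 7) + 21 = -4·(-2)^j − 14 + 21 = 2·(-2)^{j+1} + 7.
Hence b_k = 2·(-2)^k + 7 for every k ≥ 1, by induction.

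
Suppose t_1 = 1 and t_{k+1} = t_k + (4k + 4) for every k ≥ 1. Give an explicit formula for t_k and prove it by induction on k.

Claim: t_k = 2k^2 + 2k − 3.

Base case: t_1 = 1, and 2·1^2 + 2·1 − 3 = 1.
Assume t_j = 2j^2 + 2j − 3.
Then t_{j+1} = t_j + (4j + 4) = (2j^2 + 2j − 3) + (4j + 4) = 2j^2 + 6j + 1,
and 2·(j+1)^2 + 2·(j+1) − 3 = 2j^2 + 6j + 1.
Hence t_k = 2k^2 + 2k − 3 for every k ≥ 1, by induction.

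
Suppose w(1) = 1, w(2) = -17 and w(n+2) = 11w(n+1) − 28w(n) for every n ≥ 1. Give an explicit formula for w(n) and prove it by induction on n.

Claim: w(n) = -7^n + 2·4^n.

Base cases: w(1) = 1 and -7^1 + 2·4^1 = 1; w(2) = -17 and -7^2 + 2·4^2 = -17.
Assume w(i) = -7^i + 2·4^i for all 1 ≤ i ≤ j, where j ≥ 2.
Then w(j+1) = 11w(j) − 28w(j−1) = 11·(-7^j + 2·4^j) − 28·(-7^{j−1} + 2·4^{j−1}) = -(11·7 − 28)7^{j−1} + 2·(11·4 − 28)4^{j−1} = -49·7^{j−1} + 32·4^{j−1} = -7^{j+1} + 2·4^{j+1}.
By strong induction, w(n) = -7^n + 2·4^n for all n ≥ 1.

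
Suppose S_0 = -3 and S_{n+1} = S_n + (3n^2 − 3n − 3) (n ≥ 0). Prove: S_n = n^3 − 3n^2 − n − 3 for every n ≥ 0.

Base case: S_0 = -3, and 0^3 − 3·0^2 − 0 − 3 = -3.
Assume S_r = r^3 − 3r^2 − r − 3.
Then S_{r+1} = S_r + (3r^2 − 3r − 3) = (r^3 − 3r^2 − r − 3) + (3r^2 − 3r − 3) = r^3 − 4r − 6,
and (r+1)^3 − 3·(r+1)^2 − (r+1) − 3 = r^3 − 4r − 6.
By induction, S_n = n^3 − 3n^2 − n − 3 for all n ≥ 0.

S_n = n^3 − 3n^2 − n − 3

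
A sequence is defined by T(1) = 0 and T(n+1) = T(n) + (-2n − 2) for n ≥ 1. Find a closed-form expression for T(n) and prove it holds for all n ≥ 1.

Claim: T(n) = -n^2 − n + 2.

Base case: T(1) = 0, and -1^2 − 1 + 2 = 0.
Assume T(j) = -j^2 − j + 2.
Then T(j+1) = T(j) + (-2j − 2) = (-j^2 − j + 2) + (-2j − 2) = -j^2 − 3j,
and -(j+1)^2 − (j+1) + 2 = -j^2 − 3j.
This completes the inductive step, so T(n) = -n^2 − n + 2 for all n ≥ 1.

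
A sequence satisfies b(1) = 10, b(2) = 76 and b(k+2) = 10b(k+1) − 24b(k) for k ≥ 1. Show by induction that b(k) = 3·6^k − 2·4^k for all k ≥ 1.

Base cases: b(1) = 10 and 3·6^1 − 2·4^1 = 10; b(2) = 76 and 3·6^2 − 2·4^2 = 76.
Assume b(j) = 3·6^j − 2·4^j for all 1 ≤ j ≤ r, where r ≥ 2.
Then b(r+1) = 10b(r) − 24b(r−1) = 10·(3·6^r − 2·4^r) − 24·(3·6^{r−1} − 2·4^{r−1}) = 3·(10·6 − 24)6^{r−1} − 2·(10·4 − 24)4^{r−1} = 108·6^{r−1} − 32·4^{r−1} = 3·6^{r+1} − 2·4^{r+1}.
Hence b(k) = 3·6^k − 2·4^k for every k ≥ 1, by strong induction.

b(k) = 3·6^k − 2·4^k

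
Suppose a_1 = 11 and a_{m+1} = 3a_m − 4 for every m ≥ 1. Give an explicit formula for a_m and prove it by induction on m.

Claim: a_m = 3^{m+1} + 2.

Base case: a_1 = 11, and 3^{1+1} + 2 = 9 + 2 = 11.
Assume a_r = 3^{r+1} + 2 for some r ≥ 1.
Then a_{r+1} = 3a_r − 4 = 3·(3^{r+1} + 2) − 4 = 3^{r+2} + 6 − 4 = 3^{r+2} + 2.
By induction, a_m = 3^{m+1} + 2 for all m ≥ 1.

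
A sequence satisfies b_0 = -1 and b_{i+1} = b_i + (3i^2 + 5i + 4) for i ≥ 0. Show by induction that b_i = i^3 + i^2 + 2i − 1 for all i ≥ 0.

Base case: b_0 = -1, and 0^3 + 0^2 + 2·0 − 1 = -1.
Assume b_r = r^3 + r^2 + 2r − 1.
Then b_{r+1} = b_r + (3r^2 + 5r + 4) = (r^3 + r^2 + 2r − 1) + (3r^2 + 5r + 4) = r^3 + 4r^2 + 7r + 3,
and (r+1)^3 + (r+1)^2 + 2·(r+1) − 1 = r^3 + 4r^2 + 7r + 3.
Hence b_i = i^3 + i^2 + 2i − 1 for every i ≥ 0, by induction.

b_i = i^3 + i^2 + 2i − 1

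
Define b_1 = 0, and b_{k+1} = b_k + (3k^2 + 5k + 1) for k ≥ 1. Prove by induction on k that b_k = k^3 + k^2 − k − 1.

Base case: b_1 = 0, and 1^3 + 1^2 − 1 − 1 = 0.
Assume b_j = j^3 + j^2 − j − 1.
Then b_{j+1} = b_j + (3j^2 + 5j + 1) = (j^3 + j^2 − j − 1) + (3j^2 + 5j + 1) = j^3 + 4j^2 + 4j,
and (j+1)^3 + (j+1)^2 − (j+1) − 1 = j^3 + 4j^2 + 4j.
Hence b_k = k^3 + k^2 − k − 1 for every k ≥ 1, by induction.

b_k = k^3 + k^2 − k − 1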